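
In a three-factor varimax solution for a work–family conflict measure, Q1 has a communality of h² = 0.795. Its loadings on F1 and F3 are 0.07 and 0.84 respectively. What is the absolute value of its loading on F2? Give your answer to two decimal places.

0.29

Under orthogonal rotation h² = Σλ², so λ_F2² = h² − (0.7105) = 0.795 − 0.7105 = 0.0845.
|λ| = √0.0845 = 0.2907.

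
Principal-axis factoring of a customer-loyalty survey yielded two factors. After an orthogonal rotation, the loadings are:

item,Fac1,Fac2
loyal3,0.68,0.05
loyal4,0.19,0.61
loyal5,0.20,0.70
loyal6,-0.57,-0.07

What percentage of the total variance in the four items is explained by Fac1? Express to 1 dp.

21.6%

SS loadings for Fac1 = 0.68² + 0.19² + 0.20² + (-0.57)² = 0.8634
With 4 standardized items, total variance = 4. Proportion = 0.8634/4 = 0.2159 → 21.59%.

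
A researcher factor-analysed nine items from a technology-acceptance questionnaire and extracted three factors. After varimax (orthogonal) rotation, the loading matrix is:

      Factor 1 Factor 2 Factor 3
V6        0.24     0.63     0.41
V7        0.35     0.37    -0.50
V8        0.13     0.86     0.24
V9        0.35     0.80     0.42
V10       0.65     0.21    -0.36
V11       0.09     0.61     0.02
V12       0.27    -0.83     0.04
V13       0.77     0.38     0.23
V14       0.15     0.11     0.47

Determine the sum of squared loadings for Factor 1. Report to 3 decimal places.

SS loadings for Factor 1 = 0.24² + 0.35² + 0.13² + 0.35² + 0.65² + 0.09² + 0.27² + 0.77² + 0.15² = 0.0576 + 0.1225 + 0.0169 + 0.1225 + 0.4225 + 0.0081 + 0.0729 + 0.5929 + 0.0225 = 1.4384

1.438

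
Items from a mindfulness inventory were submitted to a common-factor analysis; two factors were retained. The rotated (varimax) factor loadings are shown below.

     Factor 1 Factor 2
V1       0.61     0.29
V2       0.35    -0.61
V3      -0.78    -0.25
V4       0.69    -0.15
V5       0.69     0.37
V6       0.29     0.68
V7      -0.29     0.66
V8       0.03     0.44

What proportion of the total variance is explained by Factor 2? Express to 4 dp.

SS loadings for Factor 2 = 0.29² + (-0.61)² + (-0.25)² + (-0.15)² + 0.37² + 0.68² + 0.66² + 0.44² = 1.7697
Proportion of variance = 1.7697 / 8 = 0.2212.

0.2212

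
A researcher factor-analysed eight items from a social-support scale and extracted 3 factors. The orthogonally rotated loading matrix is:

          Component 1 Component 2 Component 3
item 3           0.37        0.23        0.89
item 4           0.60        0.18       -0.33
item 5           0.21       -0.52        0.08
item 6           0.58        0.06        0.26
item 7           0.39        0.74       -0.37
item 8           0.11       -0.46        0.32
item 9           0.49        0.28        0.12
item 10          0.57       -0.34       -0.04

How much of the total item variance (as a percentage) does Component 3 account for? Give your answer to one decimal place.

SS loadings for Component 3 = 0.89² + (-0.33)² + 0.08² + 0.26² + (-0.37)² + 0.32² + 0.12² + (-0.04)² = 1.2303
With 8 standardized items, total variance = 8. Proportion = 1.2303/8 = 0.1538 → 15.38%.

15.4%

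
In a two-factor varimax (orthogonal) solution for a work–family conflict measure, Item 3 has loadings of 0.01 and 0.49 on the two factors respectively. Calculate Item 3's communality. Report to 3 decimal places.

0.240

h² = 0.01² + 0.49² = 0.0001 + 0.2401 = 0.2402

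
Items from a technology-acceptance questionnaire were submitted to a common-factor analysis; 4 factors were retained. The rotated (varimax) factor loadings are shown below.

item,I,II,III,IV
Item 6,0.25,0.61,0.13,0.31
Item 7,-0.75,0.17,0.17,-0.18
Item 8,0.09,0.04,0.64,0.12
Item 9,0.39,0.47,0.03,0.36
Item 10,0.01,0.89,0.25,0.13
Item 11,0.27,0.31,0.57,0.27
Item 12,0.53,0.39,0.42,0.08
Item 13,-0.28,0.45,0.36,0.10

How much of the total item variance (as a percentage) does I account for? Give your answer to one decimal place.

15.2%

SS loadings for I = 0.25² + (-0.75)² + 0.09² + 0.39² + 0.01² + 0.27² + 0.53² + (-0.28)² = 1.2175
With 8 standardized items, total variance = 8. Proportion = 1.2175/8 = 0.1522 → 15.22%.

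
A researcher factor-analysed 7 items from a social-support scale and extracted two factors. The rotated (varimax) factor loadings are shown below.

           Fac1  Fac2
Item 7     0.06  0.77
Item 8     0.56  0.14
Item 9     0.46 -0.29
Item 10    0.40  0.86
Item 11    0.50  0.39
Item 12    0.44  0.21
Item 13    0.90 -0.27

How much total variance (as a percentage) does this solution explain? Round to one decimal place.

52.1%

Communalities: 0.5965, 0.3332, 0.2957, 0.8996, 0.4021, 0.2377, 0.8829; Σh² = 3.6477.
Total variance with 7 standardized items is 7, so the solution explains 3.6477/7 = 0.5211 = 52.11%.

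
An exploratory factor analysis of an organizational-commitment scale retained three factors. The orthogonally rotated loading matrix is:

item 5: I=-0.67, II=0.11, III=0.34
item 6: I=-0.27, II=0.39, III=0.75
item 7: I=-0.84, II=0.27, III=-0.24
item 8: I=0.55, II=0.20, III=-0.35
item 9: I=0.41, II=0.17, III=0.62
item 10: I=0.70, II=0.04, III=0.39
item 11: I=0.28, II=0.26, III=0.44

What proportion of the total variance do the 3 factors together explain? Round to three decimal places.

0.604

Communalities: 0.5766, 0.7875, 0.8361, 0.4650, 0.5814, 0.6437, 0.3396; Σh² = 4.2299.
Total variance with 7 standardized items is 7, so the solution explains 4.2299/7 = 0.6043.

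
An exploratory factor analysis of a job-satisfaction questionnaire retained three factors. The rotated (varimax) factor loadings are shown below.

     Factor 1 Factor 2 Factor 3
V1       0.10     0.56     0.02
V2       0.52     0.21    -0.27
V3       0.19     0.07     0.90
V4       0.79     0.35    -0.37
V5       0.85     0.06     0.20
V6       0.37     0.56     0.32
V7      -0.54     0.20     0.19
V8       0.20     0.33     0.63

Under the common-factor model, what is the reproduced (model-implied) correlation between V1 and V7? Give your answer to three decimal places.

r̂ = Σ λ_i·λ_j across factors = (0.10)(-0.54) + (0.56)(0.20) + (0.02)(0.19)
  = -0.0540 +0.1120 +0.0038 = 0.0618

0.062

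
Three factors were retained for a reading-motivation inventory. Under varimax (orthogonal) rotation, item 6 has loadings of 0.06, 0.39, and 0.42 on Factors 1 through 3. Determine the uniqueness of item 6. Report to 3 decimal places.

h² = 0.06² + 0.39² + 0.42² = 0.0036 + 0.1521 + 0.1764 = 0.3321
Uniqueness u² = 1 − h² = 1 − 0.3321 = 0.6679

0.668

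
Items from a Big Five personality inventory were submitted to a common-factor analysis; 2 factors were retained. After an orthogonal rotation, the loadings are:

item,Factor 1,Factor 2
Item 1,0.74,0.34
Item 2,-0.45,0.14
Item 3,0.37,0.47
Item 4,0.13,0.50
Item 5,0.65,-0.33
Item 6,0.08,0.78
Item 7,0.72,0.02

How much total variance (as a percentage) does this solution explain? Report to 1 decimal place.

Communalities: 0.6632, 0.2221, 0.3578, 0.2669, 0.5314, 0.6148, 0.5188; Σh² = 3.1750.
Total variance with 7 standardized items is 7, so the solution explains 3.1750/7 = 0.4536 = 45.36%.

45.4%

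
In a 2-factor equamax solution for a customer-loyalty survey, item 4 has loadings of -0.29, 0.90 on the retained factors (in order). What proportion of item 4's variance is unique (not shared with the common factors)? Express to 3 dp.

0.106

h² = (-0.29)² + 0.90² = 0.0841 + 0.8100 = 0.8941
Uniqueness u² = 1 − h² = 1 − 0.8941 = 0.1059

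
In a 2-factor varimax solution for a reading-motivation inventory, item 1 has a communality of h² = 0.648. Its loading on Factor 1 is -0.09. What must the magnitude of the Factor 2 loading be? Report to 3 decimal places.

0.800

Under orthogonal rotation h² = Σλ², so λ_Factor 2² = h² − (0.0081) = 0.648 − 0.0081 = 0.6399.
|λ| = √0.6399 = 0.7999.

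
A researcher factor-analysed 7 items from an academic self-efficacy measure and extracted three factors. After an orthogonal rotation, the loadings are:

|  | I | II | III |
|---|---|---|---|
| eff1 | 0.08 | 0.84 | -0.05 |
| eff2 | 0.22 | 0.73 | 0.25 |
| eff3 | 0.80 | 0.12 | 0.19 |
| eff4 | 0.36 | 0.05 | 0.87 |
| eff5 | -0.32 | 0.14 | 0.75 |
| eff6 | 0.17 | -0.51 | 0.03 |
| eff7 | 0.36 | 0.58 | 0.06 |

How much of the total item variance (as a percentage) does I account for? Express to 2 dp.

15.50%

SS loadings for I = 0.08² + 0.22² + 0.80² + 0.36² + (-0.32)² + 0.17² + 0.36² = 1.0853
With 7 standardized items, total variance = 7. Proportion = 1.0853/7 = 0.1550 → 15.50%.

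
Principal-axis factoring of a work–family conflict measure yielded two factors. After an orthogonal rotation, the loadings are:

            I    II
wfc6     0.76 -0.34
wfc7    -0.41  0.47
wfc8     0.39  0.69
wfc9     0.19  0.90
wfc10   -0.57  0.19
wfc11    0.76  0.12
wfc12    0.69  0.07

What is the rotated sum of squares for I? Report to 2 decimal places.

2.31

SS loadings for I = 0.76² + (-0.41)² + 0.39² + 0.19² + (-0.57)² + 0.76² + 0.69² = 0.5776 + 0.1681 + 0.1521 + 0.0361 + 0.3249 + 0.5776 + 0.4761 = 2.3125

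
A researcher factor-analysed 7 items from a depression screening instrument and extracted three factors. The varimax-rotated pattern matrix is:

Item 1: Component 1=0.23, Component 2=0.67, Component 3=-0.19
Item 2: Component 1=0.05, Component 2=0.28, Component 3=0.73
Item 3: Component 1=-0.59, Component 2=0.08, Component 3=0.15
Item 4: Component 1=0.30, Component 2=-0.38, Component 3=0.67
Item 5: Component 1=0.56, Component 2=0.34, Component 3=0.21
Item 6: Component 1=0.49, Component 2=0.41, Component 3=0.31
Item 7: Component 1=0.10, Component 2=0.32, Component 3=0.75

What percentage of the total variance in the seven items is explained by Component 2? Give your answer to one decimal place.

SS loadings for Component 2 = 0.67² + 0.28² + 0.08² + (-0.38)² + 0.34² + 0.41² + 0.32² = 1.0642
With 7 standardized items, total variance = 7. Proportion = 1.0642/7 = 0.1520 → 15.20%.

15.2%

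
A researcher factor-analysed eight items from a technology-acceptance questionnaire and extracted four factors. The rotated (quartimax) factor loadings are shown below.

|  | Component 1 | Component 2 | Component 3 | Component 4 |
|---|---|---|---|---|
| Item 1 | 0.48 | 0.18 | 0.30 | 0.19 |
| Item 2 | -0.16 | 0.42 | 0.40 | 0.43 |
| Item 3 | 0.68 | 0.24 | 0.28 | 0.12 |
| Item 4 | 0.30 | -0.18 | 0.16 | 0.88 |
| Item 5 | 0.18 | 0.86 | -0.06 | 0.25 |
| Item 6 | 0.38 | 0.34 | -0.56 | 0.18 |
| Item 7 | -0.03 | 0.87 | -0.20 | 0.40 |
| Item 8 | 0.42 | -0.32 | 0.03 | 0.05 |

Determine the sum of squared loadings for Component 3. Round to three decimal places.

SS loadings for Component 3 = 0.30² + 0.40² + 0.28² + 0.16² + (-0.06)² + (-0.56)² + (-0.20)² + 0.03² = 0.0900 + 0.1600 + 0.0784 + 0.0256 + 0.0036 + 0.3136 + 0.0400 + 0.0009 = 0.7121

0.712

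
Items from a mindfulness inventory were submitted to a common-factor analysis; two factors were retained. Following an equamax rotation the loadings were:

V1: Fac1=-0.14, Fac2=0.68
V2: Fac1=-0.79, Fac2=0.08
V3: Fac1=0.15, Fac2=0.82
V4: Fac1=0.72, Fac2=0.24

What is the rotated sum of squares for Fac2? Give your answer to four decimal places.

1.1988

SS loadings for Fac2 = 0.68² + 0.08² + 0.82² + 0.24² = 0.4624 + 0.0064 + 0.6724 + 0.0576 = 1.1988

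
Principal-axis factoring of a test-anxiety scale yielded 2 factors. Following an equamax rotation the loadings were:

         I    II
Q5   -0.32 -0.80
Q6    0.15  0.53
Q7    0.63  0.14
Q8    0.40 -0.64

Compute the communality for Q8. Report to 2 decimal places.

h² = 0.40² + (-0.64)² = 0.1600 + 0.4096 = 0.5696

0.57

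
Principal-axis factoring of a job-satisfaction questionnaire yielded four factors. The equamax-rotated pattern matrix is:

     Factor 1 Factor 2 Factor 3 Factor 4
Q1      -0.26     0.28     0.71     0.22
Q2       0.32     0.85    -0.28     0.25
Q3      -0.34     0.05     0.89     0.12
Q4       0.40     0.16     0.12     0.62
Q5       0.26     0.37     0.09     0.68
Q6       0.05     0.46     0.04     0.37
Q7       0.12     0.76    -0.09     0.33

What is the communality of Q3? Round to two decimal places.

h² = (-0.34)² + 0.05² + 0.89² + 0.12² = 0.1156 + 0.0025 + 0.7921 + 0.0144 = 0.9246

0.92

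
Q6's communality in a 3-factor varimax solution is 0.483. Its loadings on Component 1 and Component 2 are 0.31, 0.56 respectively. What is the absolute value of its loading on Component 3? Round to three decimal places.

Under orthogonal rotation h² = Σλ², so λ_Component 3² = h² − (0.4097) = 0.483 − 0.4097 = 0.0733.
|λ| = √0.0733 = 0.2707.

0.271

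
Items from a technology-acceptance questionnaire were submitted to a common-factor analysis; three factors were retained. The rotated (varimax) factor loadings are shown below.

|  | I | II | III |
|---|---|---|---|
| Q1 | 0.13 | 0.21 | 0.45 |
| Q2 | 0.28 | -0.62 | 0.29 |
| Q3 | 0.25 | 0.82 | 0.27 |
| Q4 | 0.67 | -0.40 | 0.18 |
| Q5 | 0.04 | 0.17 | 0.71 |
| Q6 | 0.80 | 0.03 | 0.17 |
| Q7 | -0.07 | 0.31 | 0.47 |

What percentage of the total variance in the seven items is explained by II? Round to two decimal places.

19.81%

SS loadings for II = 0.21² + (-0.62)² + 0.82² + (-0.40)² + 0.17² + 0.03² + 0.31² = 1.3868
With 7 standardized items, total variance = 7. Proportion = 1.3868/7 = 0.1981 → 19.81%.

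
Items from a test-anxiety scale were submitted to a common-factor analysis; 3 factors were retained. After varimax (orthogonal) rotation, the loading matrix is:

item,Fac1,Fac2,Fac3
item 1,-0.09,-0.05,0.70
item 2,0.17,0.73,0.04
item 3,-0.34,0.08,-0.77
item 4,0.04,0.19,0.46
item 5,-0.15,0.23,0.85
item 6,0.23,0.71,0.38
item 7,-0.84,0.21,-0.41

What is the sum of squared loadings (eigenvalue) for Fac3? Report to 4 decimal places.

SS loadings for Fac3 = 0.70² + 0.04² + (-0.77)² + 0.46² + 0.85² + 0.38² + (-0.41)² = 0.4900 + 0.0016 + 0.5929 + 0.2116 + 0.7225 + 0.1444 + 0.1681 = 2.3311

2.3311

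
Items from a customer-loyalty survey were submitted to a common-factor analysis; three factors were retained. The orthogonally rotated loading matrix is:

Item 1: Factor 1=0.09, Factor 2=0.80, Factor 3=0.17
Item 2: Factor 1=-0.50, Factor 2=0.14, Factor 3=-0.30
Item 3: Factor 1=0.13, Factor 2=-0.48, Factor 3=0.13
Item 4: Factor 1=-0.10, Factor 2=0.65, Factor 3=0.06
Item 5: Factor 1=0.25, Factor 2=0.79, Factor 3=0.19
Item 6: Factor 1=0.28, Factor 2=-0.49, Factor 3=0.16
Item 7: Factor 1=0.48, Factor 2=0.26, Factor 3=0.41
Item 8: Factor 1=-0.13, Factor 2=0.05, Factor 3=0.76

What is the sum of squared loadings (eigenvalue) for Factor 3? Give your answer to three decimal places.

SS loadings for Factor 3 = 0.17² + (-0.30)² + 0.13² + 0.06² + 0.19² + 0.16² + 0.41² + 0.76² = 0.0289 + 0.0900 + 0.0169 + 0.0036 + 0.0361 + 0.0256 + 0.1681 + 0.5776 = 0.9468

0.947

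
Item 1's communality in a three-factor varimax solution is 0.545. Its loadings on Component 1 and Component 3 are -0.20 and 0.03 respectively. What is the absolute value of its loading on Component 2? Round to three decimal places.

0.710

Under orthogonal rotation h² = Σλ², so λ_Component 2² = h² − (0.0409) = 0.545 − 0.0409 = 0.5041.
|λ| = √0.5041 = 0.7100.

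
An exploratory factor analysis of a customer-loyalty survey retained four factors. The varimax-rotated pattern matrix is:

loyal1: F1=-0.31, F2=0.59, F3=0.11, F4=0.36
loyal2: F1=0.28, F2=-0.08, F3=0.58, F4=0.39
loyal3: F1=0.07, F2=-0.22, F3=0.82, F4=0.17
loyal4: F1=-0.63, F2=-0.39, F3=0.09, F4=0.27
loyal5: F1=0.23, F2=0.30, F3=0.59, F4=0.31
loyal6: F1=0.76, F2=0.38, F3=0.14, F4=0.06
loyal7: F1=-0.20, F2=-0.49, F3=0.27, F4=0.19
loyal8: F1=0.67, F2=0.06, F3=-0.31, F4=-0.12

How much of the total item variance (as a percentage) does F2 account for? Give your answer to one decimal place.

12.9%

SS loadings for F2 = 0.59² + (-0.08)² + (-0.22)² + (-0.39)² + 0.30² + 0.38² + (-0.49)² + 0.06² = 1.0331
With 8 standardized items, total variance = 8. Proportion = 1.0331/8 = 0.1291 → 12.91%.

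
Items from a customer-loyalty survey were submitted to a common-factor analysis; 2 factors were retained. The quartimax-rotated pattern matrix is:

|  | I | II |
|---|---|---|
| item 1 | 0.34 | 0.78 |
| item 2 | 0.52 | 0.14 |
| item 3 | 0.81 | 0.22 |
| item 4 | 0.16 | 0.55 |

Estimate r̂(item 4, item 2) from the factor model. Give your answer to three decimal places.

r̂ = Σ λ_i·λ_j across factors = (0.16)(0.52) + (0.55)(0.14)
  = +0.0832 +0.0770 = 0.1602

0.160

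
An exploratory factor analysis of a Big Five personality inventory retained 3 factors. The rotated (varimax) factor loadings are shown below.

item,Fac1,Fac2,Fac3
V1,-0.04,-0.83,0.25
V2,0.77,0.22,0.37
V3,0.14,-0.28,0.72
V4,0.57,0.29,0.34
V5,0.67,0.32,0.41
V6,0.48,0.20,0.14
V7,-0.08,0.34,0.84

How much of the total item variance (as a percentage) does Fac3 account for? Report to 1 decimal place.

SS loadings for Fac3 = 0.25² + 0.37² + 0.72² + 0.34² + 0.41² + 0.14² + 0.84² = 1.7267
With 7 standardized items, total variance = 7. Proportion = 1.7267/7 = 0.2467 → 24.67%.

24.7%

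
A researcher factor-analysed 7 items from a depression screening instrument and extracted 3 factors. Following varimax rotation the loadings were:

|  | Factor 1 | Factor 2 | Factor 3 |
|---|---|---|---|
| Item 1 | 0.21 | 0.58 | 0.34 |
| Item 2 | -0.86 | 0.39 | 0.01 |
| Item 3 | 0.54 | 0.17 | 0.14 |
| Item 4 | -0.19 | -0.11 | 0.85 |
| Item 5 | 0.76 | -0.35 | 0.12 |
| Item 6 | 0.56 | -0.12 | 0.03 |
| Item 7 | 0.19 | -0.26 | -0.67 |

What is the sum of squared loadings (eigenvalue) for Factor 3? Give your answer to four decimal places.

1.3220

SS loadings for Factor 3 = 0.34² + 0.01² + 0.14² + 0.85² + 0.12² + 0.03² + (-0.67)² = 0.1156 + 0.0001 + 0.0196 + 0.7225 + 0.0144 + 0.0009 + 0.4489 = 1.3220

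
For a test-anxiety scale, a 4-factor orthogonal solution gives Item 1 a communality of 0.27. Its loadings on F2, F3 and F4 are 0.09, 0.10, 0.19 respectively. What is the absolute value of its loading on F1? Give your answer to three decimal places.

0.465

Under orthogonal rotation h² = Σλ², so λ_F1² = h² − (0.0542) = 0.27 − 0.0542 = 0.2158.
|λ| = √0.2158 = 0.4645.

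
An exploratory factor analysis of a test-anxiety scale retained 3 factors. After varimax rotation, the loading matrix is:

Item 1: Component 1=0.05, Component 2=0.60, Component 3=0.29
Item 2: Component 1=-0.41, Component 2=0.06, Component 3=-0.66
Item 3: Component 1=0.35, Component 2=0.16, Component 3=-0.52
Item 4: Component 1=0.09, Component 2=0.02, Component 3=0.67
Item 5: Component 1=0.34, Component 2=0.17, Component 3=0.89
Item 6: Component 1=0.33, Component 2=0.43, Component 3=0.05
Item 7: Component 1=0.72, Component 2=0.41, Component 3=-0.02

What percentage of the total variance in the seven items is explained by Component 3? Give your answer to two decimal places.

29.06%

SS loadings for Component 3 = 0.29² + (-0.66)² + (-0.52)² + 0.67² + 0.89² + 0.05² + (-0.02)² = 2.0340
With 7 standardized items, total variance = 7. Proportion = 2.0340/7 = 0.2906 → 29.06%.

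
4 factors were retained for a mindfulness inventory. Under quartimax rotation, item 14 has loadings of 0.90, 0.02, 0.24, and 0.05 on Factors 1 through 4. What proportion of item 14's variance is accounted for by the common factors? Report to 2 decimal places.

h² = 0.90² + 0.02² + 0.24² + 0.05² = 0.8100 + 0.0004 + 0.0576 + 0.0025 = 0.8705

0.87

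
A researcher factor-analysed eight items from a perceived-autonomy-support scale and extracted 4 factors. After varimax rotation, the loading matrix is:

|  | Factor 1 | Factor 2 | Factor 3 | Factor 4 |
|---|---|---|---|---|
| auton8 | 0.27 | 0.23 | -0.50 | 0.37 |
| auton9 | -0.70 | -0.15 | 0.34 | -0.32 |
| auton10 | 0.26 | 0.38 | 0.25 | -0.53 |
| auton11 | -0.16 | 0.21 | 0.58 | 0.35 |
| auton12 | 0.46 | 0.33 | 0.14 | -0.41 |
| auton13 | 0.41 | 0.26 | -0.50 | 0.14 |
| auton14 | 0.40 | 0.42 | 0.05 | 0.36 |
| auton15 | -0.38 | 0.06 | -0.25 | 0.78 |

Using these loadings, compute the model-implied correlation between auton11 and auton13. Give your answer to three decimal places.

-0.252

r̂ = Σ λ_i·λ_j across factors = (-0.16)(0.41) + (0.21)(0.26) + (0.58)(-0.50) + (0.35)(0.14)
  = -0.0656 +0.0546 -0.2900 +0.0490 = -0.2520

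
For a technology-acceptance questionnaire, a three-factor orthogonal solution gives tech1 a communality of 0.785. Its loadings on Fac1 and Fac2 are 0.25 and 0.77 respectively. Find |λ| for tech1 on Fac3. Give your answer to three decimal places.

0.360

Under orthogonal rotation h² = Σλ², so λ_Fac3² = h² − (0.6554) = 0.785 − 0.6554 = 0.1296.
|λ| = √0.1296 = 0.3600.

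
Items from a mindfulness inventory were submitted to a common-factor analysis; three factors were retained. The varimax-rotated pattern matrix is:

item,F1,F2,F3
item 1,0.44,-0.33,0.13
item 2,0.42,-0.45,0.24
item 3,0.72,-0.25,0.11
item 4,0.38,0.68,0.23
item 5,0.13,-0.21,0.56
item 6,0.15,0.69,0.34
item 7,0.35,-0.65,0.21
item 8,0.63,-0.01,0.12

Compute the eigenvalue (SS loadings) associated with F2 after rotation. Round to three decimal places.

1.779

SS loadings for F2 = (-0.33)² + (-0.45)² + (-0.25)² + 0.68² + (-0.21)² + 0.69² + (-0.65)² + (-0.01)² = 0.1089 + 0.2025 + 0.0625 + 0.4624 + 0.0441 + 0.4761 + 0.4225 + 0.0001 = 1.7791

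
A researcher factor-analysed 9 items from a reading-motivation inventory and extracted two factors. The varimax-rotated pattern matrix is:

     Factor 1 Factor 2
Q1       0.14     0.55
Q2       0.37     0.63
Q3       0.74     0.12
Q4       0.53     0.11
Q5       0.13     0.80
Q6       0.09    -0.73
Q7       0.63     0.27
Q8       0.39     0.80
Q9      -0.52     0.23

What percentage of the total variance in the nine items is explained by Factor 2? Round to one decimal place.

SS loadings for Factor 2 = 0.55² + 0.63² + 0.12² + 0.11² + 0.80² + (-0.73)² + 0.27² + 0.80² + 0.23² = 2.6646
With 9 standardized items, total variance = 9. Proportion = 2.6646/9 = 0.2961 → 29.61%.

29.6%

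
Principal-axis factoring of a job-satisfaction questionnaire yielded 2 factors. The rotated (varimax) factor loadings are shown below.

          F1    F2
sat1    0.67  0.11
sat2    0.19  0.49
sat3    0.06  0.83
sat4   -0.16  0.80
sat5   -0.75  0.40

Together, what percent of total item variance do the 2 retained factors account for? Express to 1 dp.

SS loadings by factor: 1.0767, 1.7411; total = 2.8178.
Total variance with 5 standardized items is 5, so the solution explains 2.8178/5 = 0.5636 = 56.36%.

56.4%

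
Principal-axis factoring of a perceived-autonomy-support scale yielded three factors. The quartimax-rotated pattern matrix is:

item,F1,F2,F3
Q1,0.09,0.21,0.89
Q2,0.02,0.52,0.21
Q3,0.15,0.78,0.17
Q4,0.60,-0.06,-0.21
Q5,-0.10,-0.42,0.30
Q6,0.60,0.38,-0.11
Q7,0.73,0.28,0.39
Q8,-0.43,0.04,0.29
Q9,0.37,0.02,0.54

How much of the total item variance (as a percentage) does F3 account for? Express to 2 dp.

17.10%

SS loadings for F3 = 0.89² + 0.21² + 0.17² + (-0.21)² + 0.30² + (-0.11)² + 0.39² + 0.29² + 0.54² = 1.5391
With 9 standardized items, total variance = 9. Proportion = 1.5391/9 = 0.1710 → 17.10%.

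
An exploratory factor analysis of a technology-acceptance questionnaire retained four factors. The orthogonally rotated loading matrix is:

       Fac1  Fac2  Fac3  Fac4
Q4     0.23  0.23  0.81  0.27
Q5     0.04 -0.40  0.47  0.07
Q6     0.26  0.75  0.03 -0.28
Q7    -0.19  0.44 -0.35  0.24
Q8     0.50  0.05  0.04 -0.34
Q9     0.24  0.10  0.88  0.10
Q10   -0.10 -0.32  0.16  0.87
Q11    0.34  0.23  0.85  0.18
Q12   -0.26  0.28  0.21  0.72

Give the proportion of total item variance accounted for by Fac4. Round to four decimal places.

0.1830

SS loadings for Fac4 = 0.27² + 0.07² + (-0.28)² + 0.24² + (-0.34)² + 0.10² + 0.87² + 0.18² + 0.72² = 1.6471
Proportion of variance = 1.6471 / 9 = 0.1830.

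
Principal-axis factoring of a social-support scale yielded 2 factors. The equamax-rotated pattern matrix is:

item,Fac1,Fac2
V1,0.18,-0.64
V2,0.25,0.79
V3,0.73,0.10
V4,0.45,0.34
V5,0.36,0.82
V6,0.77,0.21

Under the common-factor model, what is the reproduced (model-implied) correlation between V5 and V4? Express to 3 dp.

r̂ = Σ λ_i·λ_j across factors = (0.36)(0.45) + (0.82)(0.34)
  = +0.1620 +0.2788 = 0.4408

0.441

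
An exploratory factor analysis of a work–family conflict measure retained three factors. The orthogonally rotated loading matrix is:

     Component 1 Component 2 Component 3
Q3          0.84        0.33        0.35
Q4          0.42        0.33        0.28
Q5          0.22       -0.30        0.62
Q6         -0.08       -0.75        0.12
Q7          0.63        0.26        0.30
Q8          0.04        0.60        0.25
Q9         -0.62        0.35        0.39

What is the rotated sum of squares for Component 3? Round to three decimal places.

SS loadings for Component 3 = 0.35² + 0.28² + 0.62² + 0.12² + 0.30² + 0.25² + 0.39² = 0.1225 + 0.0784 + 0.3844 + 0.0144 + 0.0900 + 0.0625 + 0.1521 = 0.9043

0.904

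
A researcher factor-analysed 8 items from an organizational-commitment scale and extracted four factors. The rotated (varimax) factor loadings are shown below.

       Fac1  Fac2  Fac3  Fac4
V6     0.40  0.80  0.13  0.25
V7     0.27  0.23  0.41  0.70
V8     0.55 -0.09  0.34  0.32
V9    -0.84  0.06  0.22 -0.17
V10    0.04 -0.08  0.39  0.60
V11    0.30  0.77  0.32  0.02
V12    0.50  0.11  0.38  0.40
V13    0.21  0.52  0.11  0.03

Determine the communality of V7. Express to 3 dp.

h² = 0.27² + 0.23² + 0.41² + 0.70² = 0.0729 + 0.0529 + 0.1681 + 0.4900 = 0.7839

0.784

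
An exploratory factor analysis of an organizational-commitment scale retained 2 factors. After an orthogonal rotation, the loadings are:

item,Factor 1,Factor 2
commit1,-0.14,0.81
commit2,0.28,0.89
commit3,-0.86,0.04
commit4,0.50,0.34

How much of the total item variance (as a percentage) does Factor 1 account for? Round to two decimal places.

27.19%

SS loadings for Factor 1 = (-0.14)² + 0.28² + (-0.86)² + 0.50² = 1.0876
With 4 standardized items, total variance = 4. Proportion = 1.0876/4 = 0.2719 → 27.19%.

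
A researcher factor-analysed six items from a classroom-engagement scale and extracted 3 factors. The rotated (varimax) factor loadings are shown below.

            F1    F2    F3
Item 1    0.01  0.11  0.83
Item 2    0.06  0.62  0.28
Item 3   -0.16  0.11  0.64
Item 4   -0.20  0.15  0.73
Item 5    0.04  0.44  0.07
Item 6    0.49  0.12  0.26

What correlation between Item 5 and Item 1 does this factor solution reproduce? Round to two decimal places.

0.11

r̂ = Σ λ_i·λ_j across factors = (0.04)(0.01) + (0.44)(0.11) + (0.07)(0.83)
  = +0.0004 +0.0484 +0.0581 = 0.1069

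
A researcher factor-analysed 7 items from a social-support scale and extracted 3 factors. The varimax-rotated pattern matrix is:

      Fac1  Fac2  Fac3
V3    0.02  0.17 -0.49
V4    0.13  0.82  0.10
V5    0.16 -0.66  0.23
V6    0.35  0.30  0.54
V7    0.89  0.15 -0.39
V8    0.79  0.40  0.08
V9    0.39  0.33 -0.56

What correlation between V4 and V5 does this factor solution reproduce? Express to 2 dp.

-0.50

r̂ = Σ λ_i·λ_j across factors = (0.13)(0.16) + (0.82)(-0.66) + (0.10)(0.23)
  = +0.0208 -0.5412 +0.0230 = -0.4974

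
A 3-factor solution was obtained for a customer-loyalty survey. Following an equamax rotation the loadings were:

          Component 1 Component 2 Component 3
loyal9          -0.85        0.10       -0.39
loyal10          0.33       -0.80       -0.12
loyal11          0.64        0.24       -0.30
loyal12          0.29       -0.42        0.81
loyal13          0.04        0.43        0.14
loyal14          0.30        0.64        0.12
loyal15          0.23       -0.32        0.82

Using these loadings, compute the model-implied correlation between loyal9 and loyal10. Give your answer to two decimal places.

r̂ = Σ λ_i·λ_j across factors = (-0.85)(0.33) + (0.10)(-0.80) + (-0.39)(-0.12)
  = -0.2805 -0.0800 +0.0468 = -0.3137

-0.31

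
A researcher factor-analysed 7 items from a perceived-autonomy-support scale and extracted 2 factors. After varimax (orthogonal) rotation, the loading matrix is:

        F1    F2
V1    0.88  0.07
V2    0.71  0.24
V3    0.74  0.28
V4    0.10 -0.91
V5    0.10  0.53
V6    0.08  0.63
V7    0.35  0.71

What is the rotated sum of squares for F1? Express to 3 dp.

SS loadings for F1 = 0.88² + 0.71² + 0.74² + 0.10² + 0.10² + 0.08² + 0.35² = 0.7744 + 0.5041 + 0.5476 + 0.0100 + 0.0100 + 0.0064 + 0.1225 = 1.9750

1.975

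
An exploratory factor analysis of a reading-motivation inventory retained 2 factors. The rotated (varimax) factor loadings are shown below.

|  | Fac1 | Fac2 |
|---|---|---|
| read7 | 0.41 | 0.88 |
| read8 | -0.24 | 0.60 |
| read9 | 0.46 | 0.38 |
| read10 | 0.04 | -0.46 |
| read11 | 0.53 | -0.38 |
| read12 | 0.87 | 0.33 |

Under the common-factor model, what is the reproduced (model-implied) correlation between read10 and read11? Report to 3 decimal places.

r̂ = Σ λ_i·λ_j across factors = (0.04)(0.53) + (-0.46)(-0.38)
  = +0.0212 +0.1748 = 0.1960

0.196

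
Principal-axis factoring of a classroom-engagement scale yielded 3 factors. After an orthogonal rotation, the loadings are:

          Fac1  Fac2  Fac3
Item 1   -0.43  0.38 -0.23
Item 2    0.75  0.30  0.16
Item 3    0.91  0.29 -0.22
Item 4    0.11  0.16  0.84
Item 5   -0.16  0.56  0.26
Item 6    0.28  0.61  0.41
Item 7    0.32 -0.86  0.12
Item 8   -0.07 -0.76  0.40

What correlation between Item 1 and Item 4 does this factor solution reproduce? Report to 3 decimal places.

r̂ = Σ λ_i·λ_j across factors = (-0.43)(0.11) + (0.38)(0.16) + (-0.23)(0.84)
  = -0.0473 +0.0608 -0.1932 = -0.1797

-0.180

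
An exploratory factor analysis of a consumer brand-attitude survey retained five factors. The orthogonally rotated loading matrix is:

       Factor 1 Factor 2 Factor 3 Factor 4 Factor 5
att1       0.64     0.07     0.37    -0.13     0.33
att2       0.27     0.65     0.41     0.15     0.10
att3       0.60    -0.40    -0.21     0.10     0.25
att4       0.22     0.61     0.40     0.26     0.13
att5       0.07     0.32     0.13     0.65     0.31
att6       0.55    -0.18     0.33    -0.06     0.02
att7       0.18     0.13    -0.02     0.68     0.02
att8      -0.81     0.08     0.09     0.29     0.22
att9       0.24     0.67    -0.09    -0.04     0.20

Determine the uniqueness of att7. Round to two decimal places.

h² = 0.18² + 0.13² + (-0.02)² + 0.68² + 0.02² = 0.0324 + 0.0169 + 0.0004 + 0.4624 + 0.0004 = 0.5125
Uniqueness u² = 1 − h² = 1 − 0.5125 = 0.4875

0.49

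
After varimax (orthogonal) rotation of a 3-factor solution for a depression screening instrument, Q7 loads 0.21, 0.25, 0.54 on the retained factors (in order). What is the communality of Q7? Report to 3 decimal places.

h² = 0.21² + 0.25² + 0.54² = 0.0441 + 0.0625 + 0.2916 = 0.3982

0.398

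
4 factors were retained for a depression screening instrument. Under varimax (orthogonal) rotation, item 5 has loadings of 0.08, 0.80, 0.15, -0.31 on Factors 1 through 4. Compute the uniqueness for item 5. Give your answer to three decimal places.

0.235

h² = 0.08² + 0.80² + 0.15² + (-0.31)² = 0.0064 + 0.6400 + 0.0225 + 0.0961 = 0.7650
Uniqueness u² = 1 − h² = 1 − 0.7650 = 0.2350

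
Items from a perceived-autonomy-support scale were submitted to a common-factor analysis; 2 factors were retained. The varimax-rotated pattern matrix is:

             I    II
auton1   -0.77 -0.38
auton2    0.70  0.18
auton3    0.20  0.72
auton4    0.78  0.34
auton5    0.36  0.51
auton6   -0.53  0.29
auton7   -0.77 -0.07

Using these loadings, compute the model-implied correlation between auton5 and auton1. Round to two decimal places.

r̂ = Σ λ_i·λ_j across factors = (0.36)(-0.77) + (0.51)(-0.38)
  = -0.2772 -0.1938 = -0.4710

-0.47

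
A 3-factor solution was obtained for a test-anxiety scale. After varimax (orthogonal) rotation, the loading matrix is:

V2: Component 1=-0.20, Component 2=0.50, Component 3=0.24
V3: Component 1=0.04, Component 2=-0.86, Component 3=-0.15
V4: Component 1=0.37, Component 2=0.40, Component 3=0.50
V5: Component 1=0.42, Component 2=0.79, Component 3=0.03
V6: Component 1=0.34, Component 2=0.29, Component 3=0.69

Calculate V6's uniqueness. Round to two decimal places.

h² = 0.34² + 0.29² + 0.69² = 0.1156 + 0.0841 + 0.4761 = 0.6758
Uniqueness u² = 1 − h² = 1 − 0.6758 = 0.3242

0.32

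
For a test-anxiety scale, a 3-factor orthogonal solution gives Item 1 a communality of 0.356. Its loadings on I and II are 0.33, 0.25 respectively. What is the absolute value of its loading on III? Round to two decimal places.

0.43

Under orthogonal rotation h² = Σλ², so λ_III² = h² − (0.1714) = 0.356 − 0.1714 = 0.1846.
|λ| = √0.1846 = 0.4297.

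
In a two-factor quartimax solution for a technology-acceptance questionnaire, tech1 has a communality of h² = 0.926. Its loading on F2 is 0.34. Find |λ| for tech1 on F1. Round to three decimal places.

0.900

Under orthogonal rotation h² = Σλ², so λ_F1² = h² − (0.1156) = 0.926 − 0.1156 = 0.8104.
|λ| = √0.8104 = 0.9002.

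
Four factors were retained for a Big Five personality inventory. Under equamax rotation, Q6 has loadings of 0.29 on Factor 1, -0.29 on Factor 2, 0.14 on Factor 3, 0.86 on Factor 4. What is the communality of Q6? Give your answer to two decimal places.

h² = 0.29² + (-0.29)² + 0.14² + 0.86² = 0.0841 + 0.0841 + 0.0196 + 0.7396 = 0.9274

0.93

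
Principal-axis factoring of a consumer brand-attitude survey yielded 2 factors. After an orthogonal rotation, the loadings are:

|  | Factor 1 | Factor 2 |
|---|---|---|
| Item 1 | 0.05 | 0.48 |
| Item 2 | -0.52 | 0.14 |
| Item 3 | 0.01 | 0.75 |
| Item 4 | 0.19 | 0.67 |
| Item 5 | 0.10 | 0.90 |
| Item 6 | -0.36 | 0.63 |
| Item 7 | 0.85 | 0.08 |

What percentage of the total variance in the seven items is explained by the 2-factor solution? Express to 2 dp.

Communalities: 0.2329, 0.2900, 0.5626, 0.4850, 0.8200, 0.5265, 0.7289; Σh² = 3.6459.
Total variance with 7 standardized items is 7, so the solution explains 3.6459/7 = 0.5208 = 52.08%.

52.08%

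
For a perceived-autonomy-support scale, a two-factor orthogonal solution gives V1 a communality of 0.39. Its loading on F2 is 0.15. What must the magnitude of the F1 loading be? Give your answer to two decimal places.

0.61

Under orthogonal rotation h² = Σλ², so λ_F1² = h² − (0.0225) = 0.39 − 0.0225 = 0.3675.
|λ| = √0.3675 = 0.6062.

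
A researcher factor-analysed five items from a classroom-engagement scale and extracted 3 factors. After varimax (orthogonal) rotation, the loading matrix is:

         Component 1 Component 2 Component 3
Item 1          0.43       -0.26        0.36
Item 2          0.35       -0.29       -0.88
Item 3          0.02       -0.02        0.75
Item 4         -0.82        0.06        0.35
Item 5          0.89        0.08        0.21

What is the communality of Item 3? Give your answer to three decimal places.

h² = 0.02² + (-0.02)² + 0.75² = 0.0004 + 0.0004 + 0.5625 = 0.5633

0.563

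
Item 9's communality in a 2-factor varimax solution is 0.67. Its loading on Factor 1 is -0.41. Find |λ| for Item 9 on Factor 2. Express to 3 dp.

Under orthogonal rotation h² = Σλ², so λ_Factor 2² = h² − (0.1681) = 0.67 − 0.1681 = 0.5019.
|λ| = √0.5019 = 0.7084.

0.708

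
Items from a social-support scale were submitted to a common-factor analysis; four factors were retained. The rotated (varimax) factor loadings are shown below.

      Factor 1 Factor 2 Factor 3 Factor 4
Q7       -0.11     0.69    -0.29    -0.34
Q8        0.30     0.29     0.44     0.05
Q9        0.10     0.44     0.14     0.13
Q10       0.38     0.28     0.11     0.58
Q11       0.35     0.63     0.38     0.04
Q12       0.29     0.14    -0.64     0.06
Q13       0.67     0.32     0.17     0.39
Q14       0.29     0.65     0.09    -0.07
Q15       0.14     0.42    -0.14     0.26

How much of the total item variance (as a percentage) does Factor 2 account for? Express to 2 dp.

SS loadings for Factor 2 = 0.69² + 0.29² + 0.44² + 0.28² + 0.63² + 0.14² + 0.32² + 0.65² + 0.42² = 1.9500
With 9 standardized items, total variance = 9. Proportion = 1.9500/9 = 0.2167 → 21.67%.

21.67%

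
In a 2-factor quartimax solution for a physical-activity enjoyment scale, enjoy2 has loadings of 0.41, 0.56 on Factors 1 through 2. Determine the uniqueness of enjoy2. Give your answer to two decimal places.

0.52

h² = 0.41² + 0.56² = 0.1681 + 0.3136 = 0.4817
Uniqueness u² = 1 − h² = 1 − 0.4817 = 0.5183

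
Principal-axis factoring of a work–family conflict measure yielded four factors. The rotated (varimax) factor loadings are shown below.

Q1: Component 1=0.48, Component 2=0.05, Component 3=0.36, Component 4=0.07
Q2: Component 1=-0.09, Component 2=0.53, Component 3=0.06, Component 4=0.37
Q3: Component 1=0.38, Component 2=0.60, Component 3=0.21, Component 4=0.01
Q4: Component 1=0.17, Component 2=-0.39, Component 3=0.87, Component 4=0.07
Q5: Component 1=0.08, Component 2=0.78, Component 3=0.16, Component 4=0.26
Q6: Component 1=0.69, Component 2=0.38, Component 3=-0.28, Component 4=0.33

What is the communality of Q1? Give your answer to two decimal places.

0.37

h² = 0.48² + 0.05² + 0.36² + 0.07² = 0.2304 + 0.0025 + 0.1296 + 0.0049 = 0.3674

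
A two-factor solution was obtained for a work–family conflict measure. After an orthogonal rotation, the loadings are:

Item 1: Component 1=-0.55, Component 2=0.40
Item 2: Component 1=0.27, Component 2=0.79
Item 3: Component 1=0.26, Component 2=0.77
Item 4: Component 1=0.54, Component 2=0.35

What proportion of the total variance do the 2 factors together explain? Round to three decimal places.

0.559

SS loadings by factor: 0.7346, 1.4995; total = 2.2341.
Total variance with 4 standardized items is 4, so the solution explains 2.2341/4 = 0.5585.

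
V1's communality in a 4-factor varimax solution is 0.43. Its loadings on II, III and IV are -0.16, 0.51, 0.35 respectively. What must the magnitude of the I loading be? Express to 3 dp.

0.148

Under orthogonal rotation h² = Σλ², so λ_I² = h² − (0.4082) = 0.43 − 0.4082 = 0.0218.
|λ| = √0.0218 = 0.1476.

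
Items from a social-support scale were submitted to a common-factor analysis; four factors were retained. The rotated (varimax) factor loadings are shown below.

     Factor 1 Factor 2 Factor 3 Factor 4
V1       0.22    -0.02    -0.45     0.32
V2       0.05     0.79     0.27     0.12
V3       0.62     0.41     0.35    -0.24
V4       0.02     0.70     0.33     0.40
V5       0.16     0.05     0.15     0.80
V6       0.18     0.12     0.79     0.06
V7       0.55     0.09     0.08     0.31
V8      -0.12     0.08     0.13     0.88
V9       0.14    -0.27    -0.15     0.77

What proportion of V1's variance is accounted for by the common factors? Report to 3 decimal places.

0.354

h² = 0.22² + (-0.02)² + (-0.45)² + 0.32² = 0.0484 + 0.0004 + 0.2025 + 0.1024 = 0.3537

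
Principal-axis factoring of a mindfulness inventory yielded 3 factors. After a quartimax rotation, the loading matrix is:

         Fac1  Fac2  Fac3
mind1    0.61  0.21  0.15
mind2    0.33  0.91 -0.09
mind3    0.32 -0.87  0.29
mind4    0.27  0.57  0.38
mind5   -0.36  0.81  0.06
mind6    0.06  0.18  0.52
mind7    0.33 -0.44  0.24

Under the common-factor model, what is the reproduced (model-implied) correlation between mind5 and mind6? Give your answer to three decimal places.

r̂ = Σ λ_i·λ_j across factors = (-0.36)(0.06) + (0.81)(0.18) + (0.06)(0.52)
  = -0.0216 +0.1458 +0.0312 = 0.1554

0.155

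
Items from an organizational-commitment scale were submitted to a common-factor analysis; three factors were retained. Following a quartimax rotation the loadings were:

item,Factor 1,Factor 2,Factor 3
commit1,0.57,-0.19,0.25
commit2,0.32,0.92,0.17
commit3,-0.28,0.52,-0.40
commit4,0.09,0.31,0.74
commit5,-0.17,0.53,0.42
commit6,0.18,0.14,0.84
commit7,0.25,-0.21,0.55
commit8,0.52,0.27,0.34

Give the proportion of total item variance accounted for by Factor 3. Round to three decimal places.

SS loadings for Factor 3 = 0.25² + 0.17² + (-0.40)² + 0.74² + 0.42² + 0.84² + 0.55² + 0.34² = 2.0991
Proportion of variance = 2.0991 / 8 = 0.2624.

0.262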